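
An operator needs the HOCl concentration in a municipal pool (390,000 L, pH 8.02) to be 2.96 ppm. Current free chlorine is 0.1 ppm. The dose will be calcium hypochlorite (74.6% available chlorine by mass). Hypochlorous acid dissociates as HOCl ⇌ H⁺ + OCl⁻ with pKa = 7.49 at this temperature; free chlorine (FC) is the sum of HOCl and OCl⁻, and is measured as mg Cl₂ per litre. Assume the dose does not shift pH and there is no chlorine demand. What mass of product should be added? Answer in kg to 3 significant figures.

6.74 kg

[OCl⁻]/[HOCl] = 10^(pH − pKa) = 10^(8.02 − 7.49) = 3.388; fraction as HOCl = 1/(1 + 3.388) = 0.2279.
Free chlorine required for 2.96 ppm HOCl: 2.96 / 0.2279 = 12.99 ppm.
FC to add: 12.99 − 0.1 = 12.89 mg/L as Cl₂.
Cl₂ equivalent: 12.89 mg/L × 390,000 L = 5027 g.
Product at 74.6% available Cl: 5027 / 0.746 = 6739 g.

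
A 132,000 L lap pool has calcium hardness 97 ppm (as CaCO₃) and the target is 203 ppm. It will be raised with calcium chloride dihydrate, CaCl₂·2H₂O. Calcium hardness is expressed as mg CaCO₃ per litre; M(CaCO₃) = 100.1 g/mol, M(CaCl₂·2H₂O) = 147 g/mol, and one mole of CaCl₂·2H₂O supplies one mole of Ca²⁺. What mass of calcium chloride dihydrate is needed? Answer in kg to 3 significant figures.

20.5 kg

Hardness to add: (203 − 97) = 106 mg/L as CaCO₃ × 132,000 L = 13,990 g as CaCO₃.
Moles of Ca²⁺ (1 mol Ca²⁺ ≡ 1 mol CaCO₃): 13,990 / 100.1 g/mol = 139.8 mol.
Mass of CaCl₂·2H₂O: 139.8 × 147 = 20,550 g.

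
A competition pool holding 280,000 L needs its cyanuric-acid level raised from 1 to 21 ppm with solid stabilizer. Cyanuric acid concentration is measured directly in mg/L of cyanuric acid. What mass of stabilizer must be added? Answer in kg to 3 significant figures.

5.60 kg

CYA to add: (21 − 1) = 20 mg/L × 280,000 L = 5600 g cyanuric acid.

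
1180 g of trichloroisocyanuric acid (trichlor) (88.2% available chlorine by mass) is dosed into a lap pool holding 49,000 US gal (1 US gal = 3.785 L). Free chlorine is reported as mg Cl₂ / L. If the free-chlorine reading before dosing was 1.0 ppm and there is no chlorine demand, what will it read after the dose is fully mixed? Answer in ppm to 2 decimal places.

6.61 ppm

Volume: 49,000 US gal × 3.785 L/gal = 185,465 L.
Available chlorine delivered: 1180 g × 0.882 = 1041 g as Cl₂.
Concentration rise: 1041 g / 185,465 L = 5.612 mg/L = 5.61 ppm.
Final FC: 1.0 + 5.61 = 6.61 ppm.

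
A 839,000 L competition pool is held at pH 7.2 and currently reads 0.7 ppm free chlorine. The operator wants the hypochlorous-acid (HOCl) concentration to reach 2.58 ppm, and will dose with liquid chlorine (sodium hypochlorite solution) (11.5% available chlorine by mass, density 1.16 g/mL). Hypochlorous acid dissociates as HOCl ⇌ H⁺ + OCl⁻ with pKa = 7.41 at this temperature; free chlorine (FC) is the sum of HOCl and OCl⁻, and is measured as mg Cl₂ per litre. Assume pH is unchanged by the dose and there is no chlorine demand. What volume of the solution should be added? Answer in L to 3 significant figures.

[OCl⁻]/[HOCl] = 10^(pH − pKa) = 10^(7.2 − 7.41) = 0.6166; fraction as HOCl = 1/(1 + 0.6166) = 0.6186.
Free chlorine required for 2.58 ppm HOCl: 2.58 / 0.6186 = 4.171 ppm.
FC to add: 4.171 − 0.7 = 3.471 mg/L as Cl₂.
Cl₂ equivalent: 3.471 mg/L × 839,000 L = 2912 g.
Product at 11.5% available Cl: 2912 / 0.115 = 25,320 g.
Volume: 25,320 g ÷ 1.16 g/mL = 21,830 mL.

21.8 L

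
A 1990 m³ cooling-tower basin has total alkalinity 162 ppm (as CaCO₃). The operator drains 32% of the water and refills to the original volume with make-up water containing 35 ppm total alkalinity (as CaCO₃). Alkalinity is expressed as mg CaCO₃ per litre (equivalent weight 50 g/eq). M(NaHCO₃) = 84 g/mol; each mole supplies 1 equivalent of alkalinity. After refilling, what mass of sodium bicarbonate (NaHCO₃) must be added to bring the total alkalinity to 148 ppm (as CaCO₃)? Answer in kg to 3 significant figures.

89.1 kg

Volume: 1990 m³ = 1,990,000 L.
After draining 32% and refilling: 162 × 0.68 + 35 × 0.32 = 121.36 ppm.
Deficit to target: 148 − 121.36 = 26.64 mg/L.
As CaCO₃: 26.64 mg/L × 1,990,000 L = 53,010 g; ÷ 50 g/eq ÷ 1 = 1060 mol NaHCO₃.
Mass: 1060 × 84 = 89,060 g.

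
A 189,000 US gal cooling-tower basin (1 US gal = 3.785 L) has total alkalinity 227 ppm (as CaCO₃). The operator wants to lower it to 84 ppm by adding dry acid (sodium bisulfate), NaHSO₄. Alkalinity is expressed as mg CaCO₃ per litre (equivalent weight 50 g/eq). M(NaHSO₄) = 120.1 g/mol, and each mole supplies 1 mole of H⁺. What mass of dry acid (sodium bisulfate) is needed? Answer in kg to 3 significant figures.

246 kg

Volume: 189,000 US gal × 3.785 L/gal = 715,365 L.
Alkalinity to neutralize: (227 − 84) = 143 mg/L as CaCO₃ × 715,365 L = 102,300 g as CaCO₃.
Equivalents of H⁺ required: 102,300 ÷ 50 g/eq = 2046 eq = 2046 mol NaHSO₄.
Mass of NaHSO₄: 2046 × 120.1 = 245,700 g.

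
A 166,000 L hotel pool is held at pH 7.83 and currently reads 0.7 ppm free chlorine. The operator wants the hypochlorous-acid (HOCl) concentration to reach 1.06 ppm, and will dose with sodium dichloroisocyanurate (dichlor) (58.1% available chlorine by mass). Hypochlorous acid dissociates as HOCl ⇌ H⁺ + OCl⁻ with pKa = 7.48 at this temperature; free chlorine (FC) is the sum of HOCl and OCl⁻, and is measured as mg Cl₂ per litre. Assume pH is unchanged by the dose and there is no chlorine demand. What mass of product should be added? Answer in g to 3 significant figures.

[OCl⁻]/[HOCl] = 10^(pH − pKa) = 10^(7.83 − 7.48) = 2.239; fraction as HOCl = 1/(1 + 2.239) = 0.3088.
Free chlorine required for 1.06 ppm HOCl: 1.06 / 0.3088 = 3.433 ppm.
FC to add: 3.433 − 0.7 = 2.733 mg/L as Cl₂.
Cl₂ equivalent: 2.733 mg/L × 166,000 L = 453.7 g.
Product at 58.1% available Cl: 453.7 / 0.581 = 780.9 g.

781 g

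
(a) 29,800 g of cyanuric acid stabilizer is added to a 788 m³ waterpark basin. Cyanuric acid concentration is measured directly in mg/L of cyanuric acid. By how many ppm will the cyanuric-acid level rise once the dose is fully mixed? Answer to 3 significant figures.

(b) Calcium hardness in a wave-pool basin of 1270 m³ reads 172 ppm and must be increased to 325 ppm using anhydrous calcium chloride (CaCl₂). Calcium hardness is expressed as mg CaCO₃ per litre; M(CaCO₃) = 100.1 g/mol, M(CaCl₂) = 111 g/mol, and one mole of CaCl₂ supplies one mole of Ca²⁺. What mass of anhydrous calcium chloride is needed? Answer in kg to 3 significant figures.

(a) Volume: 788 m³ = 788,000 L.
(a) Rise: 29,800 g / 788,000 L × 1000 = 37.82 mg/L.

(b) Volume: 1270 m³ = 1,270,000 L.
(b) Hardness to add: (325 − 172) = 153 mg/L as CaCO₃ × 1,270,000 L = 194,300 g as CaCO₃.
(b) Moles of Ca²⁺ (1 mol Ca²⁺ ≡ 1 mol CaCO₃): 194,300 / 100.1 g/mol = 1941 mol.
(b) Mass of CaCl₂: 1941 × 111 = 215,500 g.

(a) 37.8 ppm; (b) 215 kg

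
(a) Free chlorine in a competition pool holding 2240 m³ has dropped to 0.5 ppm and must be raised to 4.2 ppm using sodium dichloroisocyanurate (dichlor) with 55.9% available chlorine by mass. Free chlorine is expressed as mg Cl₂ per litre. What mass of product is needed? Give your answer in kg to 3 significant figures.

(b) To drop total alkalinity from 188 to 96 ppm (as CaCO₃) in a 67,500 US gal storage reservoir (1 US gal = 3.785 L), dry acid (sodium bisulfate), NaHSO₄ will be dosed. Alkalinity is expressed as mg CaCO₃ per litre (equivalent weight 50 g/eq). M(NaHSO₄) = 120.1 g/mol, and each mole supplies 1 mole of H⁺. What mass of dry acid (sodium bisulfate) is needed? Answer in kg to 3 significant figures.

(a) Volume: 2240 m³ = 2,240,000 L.
(a) Chlorine deficit: 4.2 − 0.5 = 3.7 ppm = 3.7 mg/L as Cl₂.
(a) Cl₂ equivalent needed: 3.7 mg/L × 2,240,000 L = 8,288,000 mg = 8288 g.
(a) Product at 55.9% available chlorine: 8288 / 0.559 = 14,830 g.

(b) Volume: 67,500 US gal × 3.785 L/gal = 255,488 L.
(b) Alkalinity to neutralize: (188 − 96) = 92 mg/L as CaCO₃ × 255,488 L = 23,500 g as CaCO₃.
(b) Equivalents of H⁺ required: 23,500 ÷ 50 g/eq = 470.1 eq = 470.1 mol NaHSO₄.
(b) Mass of NaHSO₄: 470.1 × 120.1 = 56,460 g.

(a) 14.8 kg; (b) 56.5 kg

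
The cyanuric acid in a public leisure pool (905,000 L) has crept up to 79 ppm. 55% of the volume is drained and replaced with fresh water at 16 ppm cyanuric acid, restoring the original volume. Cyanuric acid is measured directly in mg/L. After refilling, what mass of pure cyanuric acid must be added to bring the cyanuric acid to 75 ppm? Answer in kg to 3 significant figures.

After draining 55% and refilling: 79 × 0.45 + 16 × 0.55 = 44.35 ppm.
Deficit to target: 75 − 44.35 = 30.65 mg/L.
Mass: 30.65 mg/L × 905,000 L = 27,740 g cyanuric acid.

27.7 kg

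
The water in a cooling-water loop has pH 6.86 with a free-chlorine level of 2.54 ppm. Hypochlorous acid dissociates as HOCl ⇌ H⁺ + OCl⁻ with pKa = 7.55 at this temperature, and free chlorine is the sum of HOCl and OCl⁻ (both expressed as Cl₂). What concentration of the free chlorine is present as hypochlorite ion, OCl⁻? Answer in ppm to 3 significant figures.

[OCl⁻]/[HOCl] = 10^(pH − pKa) = 10^(6.86 − 7.55) = 10^-0.69 = 0.2042.
Fraction as HOCl = 1 / (1 + 0.2042) = 0.8304.
OCl⁻ = (1 − 0.8304) × 2.54 ppm = 0.4307 ppm.

0.431 ppm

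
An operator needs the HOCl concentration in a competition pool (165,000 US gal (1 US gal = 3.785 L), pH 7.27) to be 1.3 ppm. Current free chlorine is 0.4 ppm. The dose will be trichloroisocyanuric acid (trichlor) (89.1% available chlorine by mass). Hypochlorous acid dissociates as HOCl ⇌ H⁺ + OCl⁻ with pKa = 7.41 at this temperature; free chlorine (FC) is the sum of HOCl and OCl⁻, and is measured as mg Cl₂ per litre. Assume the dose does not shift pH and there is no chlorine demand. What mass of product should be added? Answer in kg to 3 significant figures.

Volume: 165,000 US gal × 3.785 L/gal = 624,525 L.
[OCl⁻]/[HOCl] = 10^(pH − pKa) = 10^(7.27 − 7.41) = 0.7244; fraction as HOCl = 1/(1 + 0.7244) = 0.5799.
Free chlorine required for 1.3 ppm HOCl: 1.3 / 0.5799 = 2.242 ppm.
FC to add: 2.242 − 0.4 = 1.842 mg/L as Cl₂.
Cl₂ equivalent: 1.842 mg/L × 624,525 L = 1150 g.
Product at 89.1% available Cl: 1150 / 0.891 = 1291 g.

1.29 kg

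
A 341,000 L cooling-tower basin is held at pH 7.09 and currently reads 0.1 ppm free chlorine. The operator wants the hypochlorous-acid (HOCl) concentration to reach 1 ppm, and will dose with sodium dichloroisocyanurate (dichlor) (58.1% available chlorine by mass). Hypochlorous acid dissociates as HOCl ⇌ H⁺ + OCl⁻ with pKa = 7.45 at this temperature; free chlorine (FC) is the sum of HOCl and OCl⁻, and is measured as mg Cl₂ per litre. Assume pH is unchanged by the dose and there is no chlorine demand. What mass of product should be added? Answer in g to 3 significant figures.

[OCl⁻]/[HOCl] = 10^(pH − pKa) = 10^(7.09 − 7.45) = 0.4365; fraction as HOCl = 1/(1 + 0.4365) = 0.6961.
Free chlorine required for 1 ppm HOCl: 1 / 0.6961 = 1.437 ppm.
FC to add: 1.437 − 0.1 = 1.337 mg/L as Cl₂.
Cl₂ equivalent: 1.337 mg/L × 341,000 L = 455.8 g.
Product at 58.1% available Cl: 455.8 / 0.581 = 784.4 g.

784 g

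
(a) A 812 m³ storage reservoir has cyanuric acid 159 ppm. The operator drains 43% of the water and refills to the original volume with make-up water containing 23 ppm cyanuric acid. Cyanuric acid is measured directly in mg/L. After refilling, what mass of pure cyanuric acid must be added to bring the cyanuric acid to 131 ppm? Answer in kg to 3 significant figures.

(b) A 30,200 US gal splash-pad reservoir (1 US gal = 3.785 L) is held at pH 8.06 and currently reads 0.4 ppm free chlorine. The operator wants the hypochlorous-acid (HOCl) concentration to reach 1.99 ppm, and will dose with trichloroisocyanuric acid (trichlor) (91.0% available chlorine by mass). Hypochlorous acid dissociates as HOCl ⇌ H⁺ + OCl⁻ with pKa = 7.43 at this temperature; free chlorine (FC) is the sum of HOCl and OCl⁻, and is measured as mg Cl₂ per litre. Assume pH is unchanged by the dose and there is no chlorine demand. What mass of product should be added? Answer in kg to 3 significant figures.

(a) 24.7 kg; (b) 1.27 kg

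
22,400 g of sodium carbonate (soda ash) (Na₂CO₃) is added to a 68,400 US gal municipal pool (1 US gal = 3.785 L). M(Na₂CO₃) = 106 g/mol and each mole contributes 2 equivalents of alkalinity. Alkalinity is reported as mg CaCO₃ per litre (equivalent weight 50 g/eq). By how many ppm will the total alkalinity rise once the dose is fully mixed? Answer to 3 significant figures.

Volume: 68,400 US gal × 3.785 L/gal = 258,894 L.
Moles of Na₂CO₃: 22,400 g ÷ 106 g/mol = 211.3 mol → 422.6 eq of alkalinity.
As CaCO₃: 422.6 eq × 50 g/eq = 21,130 g.
Rise: 21,130 g / 258,894 L × 1000 = 81.62 mg/L.

81.6 ppm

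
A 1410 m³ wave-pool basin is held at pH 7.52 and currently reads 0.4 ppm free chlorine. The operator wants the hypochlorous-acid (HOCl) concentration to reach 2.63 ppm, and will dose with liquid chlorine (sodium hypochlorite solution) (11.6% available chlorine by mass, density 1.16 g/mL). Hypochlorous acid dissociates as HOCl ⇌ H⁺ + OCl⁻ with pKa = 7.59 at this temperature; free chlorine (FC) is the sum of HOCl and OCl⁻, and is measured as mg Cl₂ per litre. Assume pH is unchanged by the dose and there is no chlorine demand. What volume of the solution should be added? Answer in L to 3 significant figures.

46.8 L

Volume: 1410 m³ = 1,410,000 L.
[OCl⁻]/[HOCl] = 10^(pH − pKa) = 10^(7.52 − 7.59) = 0.8511; fraction as HOCl = 1/(1 + 0.8511) = 0.5402.
Free chlorine required for 2.63 ppm HOCl: 2.63 / 0.5402 = 4.868 ppm.
FC to add: 4.868 − 0.4 = 4.468 mg/L as Cl₂.
Cl₂ equivalent: 4.468 mg/L × 1,410,000 L = 6301 g.
Product at 11.6% available Cl: 6301 / 0.116 = 54,320 g.
Volume: 54,320 g ÷ 1.16 g/mL = 46,820 mL.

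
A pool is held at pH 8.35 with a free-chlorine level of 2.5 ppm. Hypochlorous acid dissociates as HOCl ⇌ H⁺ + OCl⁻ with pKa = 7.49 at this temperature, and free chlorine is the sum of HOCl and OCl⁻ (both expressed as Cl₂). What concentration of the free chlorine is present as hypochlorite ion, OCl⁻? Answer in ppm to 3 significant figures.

2.20 ppm

[OCl⁻]/[HOCl] = 10^(pH − pKa) = 10^(8.35 − 7.49) = 10^0.86 = 7.244.
Fraction as HOCl = 1 / (1 + 7.244) = 0.1213.
OCl⁻ = (1 − 0.1213) × 2.5 ppm = 2.197 ppm.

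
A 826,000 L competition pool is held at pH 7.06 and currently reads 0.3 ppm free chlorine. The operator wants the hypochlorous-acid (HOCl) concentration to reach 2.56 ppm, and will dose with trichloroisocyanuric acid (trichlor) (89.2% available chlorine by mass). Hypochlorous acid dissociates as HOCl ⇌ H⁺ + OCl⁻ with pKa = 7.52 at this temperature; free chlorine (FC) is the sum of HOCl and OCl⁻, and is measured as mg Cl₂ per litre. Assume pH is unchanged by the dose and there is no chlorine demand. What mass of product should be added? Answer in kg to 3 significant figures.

2.91 kg

[OCl⁻]/[HOCl] = 10^(pH − pKa) = 10^(7.06 − 7.52) = 0.3467; fraction as HOCl = 1/(1 + 0.3467) = 0.7425.
Free chlorine required for 2.56 ppm HOCl: 2.56 / 0.7425 = 3.448 ppm.
FC to add: 3.448 − 0.3 = 3.148 mg/L as Cl₂.
Cl₂ equivalent: 3.148 mg/L × 826,000 L = 2600 g.
Product at 89.2% available Cl: 2600 / 0.892 = 2915 g.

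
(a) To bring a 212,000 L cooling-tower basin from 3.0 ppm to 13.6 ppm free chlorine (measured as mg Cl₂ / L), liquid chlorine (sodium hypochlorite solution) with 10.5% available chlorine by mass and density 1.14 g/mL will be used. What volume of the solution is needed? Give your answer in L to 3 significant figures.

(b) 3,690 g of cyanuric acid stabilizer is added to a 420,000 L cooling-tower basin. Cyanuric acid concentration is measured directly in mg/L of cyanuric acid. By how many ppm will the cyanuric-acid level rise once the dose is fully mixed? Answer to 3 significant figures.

(a) Chlorine deficit: 13.6 − 3.0 = 10.6 ppm = 10.6 mg/L as Cl₂.
(a) Cl₂ equivalent needed: 10.6 mg/L × 212,000 L = 2,247,000 mg = 2247 g.
(a) Product at 10.5% available chlorine: 2247 / 0.105 = 21,400 g.
(a) Volume at density 1.14 g/mL: 21,400 g ÷ 1.14 g/mL = 18,770 mL.

(b) Rise: 3,690 g / 420,000 L × 1000 = 8.786 mg/L.

(a) 18.8 L; (b) 8.79 ppm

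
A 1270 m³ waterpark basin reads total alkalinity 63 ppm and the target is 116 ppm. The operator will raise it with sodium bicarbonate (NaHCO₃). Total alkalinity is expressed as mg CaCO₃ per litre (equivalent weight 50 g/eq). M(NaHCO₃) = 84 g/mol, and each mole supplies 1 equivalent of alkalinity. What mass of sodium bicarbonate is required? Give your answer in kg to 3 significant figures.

113 kg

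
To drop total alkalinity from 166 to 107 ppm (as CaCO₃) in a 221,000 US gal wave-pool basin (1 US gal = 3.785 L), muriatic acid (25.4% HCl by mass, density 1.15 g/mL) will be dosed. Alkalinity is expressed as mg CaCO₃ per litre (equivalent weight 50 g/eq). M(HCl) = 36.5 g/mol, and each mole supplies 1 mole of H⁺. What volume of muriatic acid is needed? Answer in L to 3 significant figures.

123 L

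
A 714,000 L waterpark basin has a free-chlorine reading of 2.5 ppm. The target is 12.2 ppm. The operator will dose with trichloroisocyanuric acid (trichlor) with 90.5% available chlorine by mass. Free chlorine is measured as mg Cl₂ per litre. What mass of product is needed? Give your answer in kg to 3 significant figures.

7.65 kg

Chlorine deficit: 12.2 − 2.5 = 9.7 ppm = 9.7 mg/L as Cl₂.
Cl₂ equivalent needed: 9.7 mg/L × 714,000 L = 6,926,000 mg = 6926 g.
Product at 90.5% available chlorine: 6926 / 0.905 = 7653 g.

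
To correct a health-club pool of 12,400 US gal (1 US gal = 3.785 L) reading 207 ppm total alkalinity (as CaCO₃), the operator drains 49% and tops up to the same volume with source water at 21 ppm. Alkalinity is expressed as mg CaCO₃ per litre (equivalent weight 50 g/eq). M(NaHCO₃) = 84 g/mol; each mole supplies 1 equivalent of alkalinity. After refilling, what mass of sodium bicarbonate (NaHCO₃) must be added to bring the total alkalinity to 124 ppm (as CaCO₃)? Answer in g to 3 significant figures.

642 g

Volume: 12,400 US gal × 3.785 L/gal = 46,934 L.
After draining 49% and refilling: 207 × 0.51 + 21 × 0.49 = 115.86 ppm.
Deficit to target: 124 − 115.86 = 8.14 mg/L.
As CaCO₃: 8.14 mg/L × 46,934 L = 382 g; ÷ 50 g/eq ÷ 1 = 7.641 mol NaHCO₃.
Mass: 7.641 × 84 = 641.8 g.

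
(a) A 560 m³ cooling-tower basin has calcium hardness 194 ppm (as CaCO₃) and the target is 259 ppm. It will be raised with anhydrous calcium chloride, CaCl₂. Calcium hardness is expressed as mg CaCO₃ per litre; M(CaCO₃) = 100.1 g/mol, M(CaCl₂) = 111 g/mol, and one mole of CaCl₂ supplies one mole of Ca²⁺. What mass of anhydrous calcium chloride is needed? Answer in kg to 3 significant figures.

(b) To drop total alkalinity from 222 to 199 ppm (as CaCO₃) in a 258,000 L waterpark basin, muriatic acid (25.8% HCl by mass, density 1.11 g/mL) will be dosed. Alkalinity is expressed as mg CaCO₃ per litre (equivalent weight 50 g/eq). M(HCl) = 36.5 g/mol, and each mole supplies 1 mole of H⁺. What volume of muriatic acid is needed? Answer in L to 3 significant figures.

(a) Volume: 560 m³ = 560,000 L.
(a) Hardness to add: (259 − 194) = 65 mg/L as CaCO₃ × 560,000 L = 36,400 g as CaCO₃.
(a) Moles of Ca²⁺ (1 mol Ca²⁺ ≡ 1 mol CaCO₃): 36,400 / 100.1 g/mol = 363.6 mol.
(a) Mass of CaCl₂: 363.6 × 111 = 40,360 g.

(b) Alkalinity to neutralize: (222 − 199) = 23 mg/L as CaCO₃ × 258,000 L = 5934 g as CaCO₃.
(b) Equivalents of H⁺ required: 5934 ÷ 50 g/eq = 118.7 eq = 118.7 mol HCl.
(b) Mass of HCl: 118.7 × 36.5 = 4332 g.
(b) Mass of 25.8% solution: 4332 / 0.258 = 16,790 g.
(b) Volume: 16,790 g ÷ 1.11 g/mL = 15,130 mL.

(a) 40.4 kg; (b) 15.1 L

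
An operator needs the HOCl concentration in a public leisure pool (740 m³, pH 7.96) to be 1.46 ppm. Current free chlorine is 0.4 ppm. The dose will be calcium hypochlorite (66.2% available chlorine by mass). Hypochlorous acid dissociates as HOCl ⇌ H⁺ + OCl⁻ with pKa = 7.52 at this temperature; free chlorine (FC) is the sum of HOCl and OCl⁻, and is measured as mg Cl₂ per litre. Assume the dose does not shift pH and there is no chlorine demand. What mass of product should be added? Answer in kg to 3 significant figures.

5.68 kg

Volume: 740 m³ = 740,000 L.
[OCl⁻]/[HOCl] = 10^(pH − pKa) = 10^(7.96 − 7.52) = 2.754; fraction as HOCl = 1/(1 + 2.754) = 0.2664.
Free chlorine required for 1.46 ppm HOCl: 1.46 / 0.2664 = 5.481 ppm.
FC to add: 5.481 − 0.4 = 5.081 mg/L as Cl₂.
Cl₂ equivalent: 5.081 mg/L × 740,000 L = 3760 g.
Product at 66.2% available Cl: 3760 / 0.662 = 5680 g.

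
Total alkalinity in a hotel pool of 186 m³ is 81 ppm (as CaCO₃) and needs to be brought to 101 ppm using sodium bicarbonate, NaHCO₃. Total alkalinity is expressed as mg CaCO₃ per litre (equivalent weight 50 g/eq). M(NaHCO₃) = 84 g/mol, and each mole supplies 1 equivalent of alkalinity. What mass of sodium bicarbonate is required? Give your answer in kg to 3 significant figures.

Volume: 186 m³ = 186,000 L.
Alkalinity to add: (101 − 81) = 20 mg/L as CaCO₃ × 186,000 L = 3720 g as CaCO₃.
Equivalents: 3720 g ÷ 50 g/eq = 74.4 eq.
NaHCO₃ supplies 1 eq per mole → 74.4 mol.
Mass: 74.4 mol × 84 g/mol = 6250 g.

6.25 kg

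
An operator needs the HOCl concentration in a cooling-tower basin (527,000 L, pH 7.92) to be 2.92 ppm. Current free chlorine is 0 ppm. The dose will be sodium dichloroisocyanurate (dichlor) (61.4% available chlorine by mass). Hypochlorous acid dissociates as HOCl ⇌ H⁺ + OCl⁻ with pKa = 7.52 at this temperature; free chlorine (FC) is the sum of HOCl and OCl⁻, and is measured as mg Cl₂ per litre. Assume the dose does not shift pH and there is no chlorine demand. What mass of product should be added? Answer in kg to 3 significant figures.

[OCl⁻]/[HOCl] = 10^(pH − pKa) = 10^(7.92 − 7.52) = 2.512; fraction as HOCl = 1/(1 + 2.512) = 0.2847.
Free chlorine required for 2.92 ppm HOCl: 2.92 / 0.2847 = 10.25 ppm.
FC to add: 10.25 − 0 = 10.25 mg/L as Cl₂.
Cl₂ equivalent: 10.25 mg/L × 527,000 L = 5404 g.
Product at 61.4% available Cl: 5404 / 0.614 = 8802 g.

8.80 kg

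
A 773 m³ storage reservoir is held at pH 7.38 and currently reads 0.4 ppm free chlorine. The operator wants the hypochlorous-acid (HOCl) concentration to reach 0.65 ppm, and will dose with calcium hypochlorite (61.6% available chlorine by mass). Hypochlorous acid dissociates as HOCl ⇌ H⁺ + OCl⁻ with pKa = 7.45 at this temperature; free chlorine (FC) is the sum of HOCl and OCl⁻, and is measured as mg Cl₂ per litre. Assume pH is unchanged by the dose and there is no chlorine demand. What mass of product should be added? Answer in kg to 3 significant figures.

1.01 kg

Volume: 773 m³ = 773,000 L.
[OCl⁻]/[HOCl] = 10^(pH − pKa) = 10^(7.38 − 7.45) = 0.8511; fraction as HOCl = 1/(1 + 0.8511) = 0.5402.
Free chlorine required for 0.65 ppm HOCl: 0.65 / 0.5402 = 1.203 ppm.
FC to add: 1.203 − 0.4 = 0.8032 mg/L as Cl₂.
Cl₂ equivalent: 0.8032 mg/L × 773,000 L = 620.9 g.
Product at 61.6% available Cl: 620.9 / 0.616 = 1008 g.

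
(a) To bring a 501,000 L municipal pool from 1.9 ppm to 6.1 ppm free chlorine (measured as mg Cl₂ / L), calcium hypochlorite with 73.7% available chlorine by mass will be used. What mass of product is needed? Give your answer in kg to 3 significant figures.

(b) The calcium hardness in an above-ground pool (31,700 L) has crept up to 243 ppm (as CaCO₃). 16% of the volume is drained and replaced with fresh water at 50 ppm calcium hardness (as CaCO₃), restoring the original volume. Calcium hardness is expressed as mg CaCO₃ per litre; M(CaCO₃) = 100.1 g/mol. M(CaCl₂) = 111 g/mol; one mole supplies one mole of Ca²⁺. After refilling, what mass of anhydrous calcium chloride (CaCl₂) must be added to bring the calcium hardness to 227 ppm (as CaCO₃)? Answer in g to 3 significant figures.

(a) 2.86 kg; (b) 523 g

(a) Chlorine deficit: 6.1 − 1.9 = 4.2 ppm = 4.2 mg/L as Cl₂.
(a) Cl₂ equivalent needed: 4.2 mg/L × 501,000 L = 2,104,000 mg = 2104 g.
(a) Product at 73.7% available chlorine: 2104 / 0.737 = 2855 g.

(b) After draining 16% and refilling: 243 × 0.84 + 50 × 0.16 = 212.12 ppm.
(b) Deficit to target: 227 − 212.12 = 14.88 mg/L.
(b) As CaCO₃: 14.88 mg/L × 31,700 L = 471.7 g; ÷ 100.1 = 4.712 mol Ca²⁺.
(b) Mass: 4.712 × 111 = 523.1 g.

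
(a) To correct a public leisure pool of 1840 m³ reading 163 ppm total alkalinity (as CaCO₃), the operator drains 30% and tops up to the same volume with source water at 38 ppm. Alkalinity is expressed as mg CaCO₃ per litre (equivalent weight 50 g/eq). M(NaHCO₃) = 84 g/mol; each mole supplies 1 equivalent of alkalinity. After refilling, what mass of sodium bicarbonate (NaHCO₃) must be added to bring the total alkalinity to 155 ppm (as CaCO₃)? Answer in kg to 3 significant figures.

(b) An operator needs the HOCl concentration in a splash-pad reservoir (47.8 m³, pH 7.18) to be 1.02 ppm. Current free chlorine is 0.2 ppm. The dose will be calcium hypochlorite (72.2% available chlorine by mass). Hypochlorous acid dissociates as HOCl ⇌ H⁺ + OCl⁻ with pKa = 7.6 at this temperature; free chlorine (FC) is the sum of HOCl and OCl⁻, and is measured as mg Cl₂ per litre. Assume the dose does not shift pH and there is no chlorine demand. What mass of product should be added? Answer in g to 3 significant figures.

(a) Volume: 1840 m³ = 1,840,000 L.
(a) After draining 30% and refilling: 163 × 0.70 + 38 × 0.30 = 125.5 ppm.
(a) Deficit to target: 155 − 125.5 = 29.5 mg/L.
(a) As CaCO₃: 29.5 mg/L × 1,840,000 L = 54,280 g; ÷ 50 g/eq ÷ 1 = 1086 mol NaHCO₃.
(a) Mass: 1086 × 84 = 91,190 g.

(b) Volume: 47.8 m³ = 47,800 L.
(b) [OCl⁻]/[HOCl] = 10^(pH − pKa) = 10^(7.18 − 7.6) = 0.3802; fraction as HOCl = 1/(1 + 0.3802) = 0.7245.
(b) Free chlorine required for 1.02 ppm HOCl: 1.02 / 0.7245 = 1.408 ppm.
(b) FC to add: 1.408 − 0.2 = 1.208 mg/L as Cl₂.
(b) Cl₂ equivalent: 1.208 mg/L × 47,800 L = 57.73 g.
(b) Product at 72.2% available Cl: 57.73 / 0.722 = 79.96 g.

(a) 91.2 kg; (b) 80.0 g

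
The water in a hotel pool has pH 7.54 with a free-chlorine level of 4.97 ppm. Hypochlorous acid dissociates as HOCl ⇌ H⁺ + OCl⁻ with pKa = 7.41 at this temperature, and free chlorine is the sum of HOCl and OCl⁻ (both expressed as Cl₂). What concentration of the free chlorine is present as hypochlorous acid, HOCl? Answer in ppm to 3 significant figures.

2.12 ppm

[OCl⁻]/[HOCl] = 10^(pH − pKa) = 10^(7.54 − 7.41) = 10^0.13 = 1.349.
Fraction as HOCl = 1 / (1 + 1.349) = 0.4257.
HOCl = 0.4257 × 4.97 ppm = 2.116 ppm.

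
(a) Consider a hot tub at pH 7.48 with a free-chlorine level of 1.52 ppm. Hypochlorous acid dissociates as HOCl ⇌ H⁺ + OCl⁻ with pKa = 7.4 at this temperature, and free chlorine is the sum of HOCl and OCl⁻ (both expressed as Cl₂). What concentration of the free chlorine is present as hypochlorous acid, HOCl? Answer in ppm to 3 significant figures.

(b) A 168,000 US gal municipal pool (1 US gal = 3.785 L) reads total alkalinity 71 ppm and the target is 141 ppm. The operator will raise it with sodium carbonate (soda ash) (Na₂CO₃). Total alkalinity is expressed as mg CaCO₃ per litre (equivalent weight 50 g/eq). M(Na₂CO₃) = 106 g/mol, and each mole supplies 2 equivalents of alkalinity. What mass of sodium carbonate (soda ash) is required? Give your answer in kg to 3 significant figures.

(a) 0.690 ppm; (b) 47.2 kg

(a) [OCl⁻]/[HOCl] = 10^(pH − pKa) = 10^(7.48 − 7.4) = 10^0.08 = 1.202.
(a) Fraction as HOCl = 1 / (1 + 1.202) = 0.4541.
(a) HOCl = 0.4541 × 1.52 ppm = 0.6902 ppm.

(b) Volume: 168,000 US gal × 3.785 L/gal = 635,880 L.
(b) Alkalinity to add: (141 − 71) = 70 mg/L as CaCO₃ × 635,880 L = 44,510 g as CaCO₃.
(b) Equivalents: 44,510 g ÷ 50 g/eq = 890.2 eq.
(b) Each mole of Na₂CO₃ supplies 2 eq, so 890.2 / 2 = 445.1 mol.
(b) Mass: 445.1 mol × 106 g/mol = 47,180 g.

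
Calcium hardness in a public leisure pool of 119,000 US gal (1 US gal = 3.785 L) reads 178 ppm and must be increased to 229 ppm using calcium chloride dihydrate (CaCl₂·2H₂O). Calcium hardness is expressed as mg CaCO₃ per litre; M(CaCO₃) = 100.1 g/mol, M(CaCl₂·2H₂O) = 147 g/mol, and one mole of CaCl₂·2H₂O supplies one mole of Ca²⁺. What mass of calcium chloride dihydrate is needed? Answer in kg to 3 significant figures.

33.7 kg

Volume: 119,000 US gal × 3.785 L/gal = 450,415 L.
Hardness to add: (229 − 178) = 51 mg/L as CaCO₃ × 450,415 L = 22,970 g as CaCO₃.
Moles of Ca²⁺ (1 mol Ca²⁺ ≡ 1 mol CaCO₃): 22,970 / 100.1 g/mol = 229.5 mol.
Mass of CaCl₂·2H₂O: 229.5 × 147 = 33,730 g.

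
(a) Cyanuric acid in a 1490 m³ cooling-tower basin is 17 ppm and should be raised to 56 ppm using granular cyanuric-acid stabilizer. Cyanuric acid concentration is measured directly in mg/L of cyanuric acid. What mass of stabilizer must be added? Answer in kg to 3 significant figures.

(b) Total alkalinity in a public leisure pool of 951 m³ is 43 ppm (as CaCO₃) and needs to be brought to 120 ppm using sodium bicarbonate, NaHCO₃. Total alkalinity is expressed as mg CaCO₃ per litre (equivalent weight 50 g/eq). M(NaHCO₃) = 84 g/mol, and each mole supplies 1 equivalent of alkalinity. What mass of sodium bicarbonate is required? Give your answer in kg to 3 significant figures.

(a) 58.1 kg; (b) 123 kg

(a) Volume: 1490 m³ = 1,490,000 L.
(a) CYA to add: (56 − 17) = 39 mg/L × 1,490,000 L = 58,110 g cyanuric acid.

(b) Volume: 951 m³ = 951,000 L.
(b) Alkalinity to add: (120 − 43) = 77 mg/L as CaCO₃ × 951,000 L = 73,230 g as CaCO₃.
(b) Equivalents: 73,230 g ÷ 50 g/eq = 1465 eq.
(b) NaHCO₃ supplies 1 eq per mole → 1465 mol.
(b) Mass: 1465 mol × 84 g/mol = 123,000 g.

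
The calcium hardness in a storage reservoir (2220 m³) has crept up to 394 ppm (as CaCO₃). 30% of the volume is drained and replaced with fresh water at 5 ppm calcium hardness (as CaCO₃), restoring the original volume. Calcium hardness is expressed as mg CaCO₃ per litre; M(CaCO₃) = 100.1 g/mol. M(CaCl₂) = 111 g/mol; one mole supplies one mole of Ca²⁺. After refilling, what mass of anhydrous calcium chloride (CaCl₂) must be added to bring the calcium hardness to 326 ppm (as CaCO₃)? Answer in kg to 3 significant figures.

Volume: 2220 m³ = 2,220,000 L.
After draining 30% and refilling: 394 × 0.70 + 5 × 0.30 = 277.3 ppm.
Deficit to target: 326 − 277.3 = 48.7 mg/L.
As CaCO₃: 48.7 mg/L × 2,220,000 L = 108,100 g; ÷ 100.1 = 1080 mol Ca²⁺.
Mass: 1080 × 111 = 119,900 g.

120 kg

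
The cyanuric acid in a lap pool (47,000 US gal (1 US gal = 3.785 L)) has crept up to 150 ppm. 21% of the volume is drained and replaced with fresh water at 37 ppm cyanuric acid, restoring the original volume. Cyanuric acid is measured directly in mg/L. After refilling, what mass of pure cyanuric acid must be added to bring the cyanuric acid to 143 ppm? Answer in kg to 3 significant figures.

Volume: 47,000 US gal × 3.785 L/gal = 177,895 L.
After draining 21% and refilling: 150 × 0.79 + 37 × 0.21 = 126.27 ppm.
Deficit to target: 143 − 126.27 = 16.73 mg/L.
Mass: 16.73 mg/L × 177,895 L = 2976 g cyanuric acid.

2.98 kg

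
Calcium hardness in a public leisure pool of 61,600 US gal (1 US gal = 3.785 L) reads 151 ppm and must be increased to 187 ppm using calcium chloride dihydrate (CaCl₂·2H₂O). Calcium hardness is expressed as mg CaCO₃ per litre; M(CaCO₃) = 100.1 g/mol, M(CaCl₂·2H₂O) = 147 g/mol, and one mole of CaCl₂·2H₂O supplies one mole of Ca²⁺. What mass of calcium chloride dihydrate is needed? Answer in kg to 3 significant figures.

Volume: 61,600 US gal × 3.785 L/gal = 233,156 L.
Hardness to add: (187 − 151) = 36 mg/L as CaCO₃ × 233,156 L = 8394 g as CaCO₃.
Moles of Ca²⁺ (1 mol Ca²⁺ ≡ 1 mol CaCO₃): 8394 / 100.1 g/mol = 83.85 mol.
Mass of CaCl₂·2H₂O: 83.85 × 147 = 12,330 g.

12.3 kg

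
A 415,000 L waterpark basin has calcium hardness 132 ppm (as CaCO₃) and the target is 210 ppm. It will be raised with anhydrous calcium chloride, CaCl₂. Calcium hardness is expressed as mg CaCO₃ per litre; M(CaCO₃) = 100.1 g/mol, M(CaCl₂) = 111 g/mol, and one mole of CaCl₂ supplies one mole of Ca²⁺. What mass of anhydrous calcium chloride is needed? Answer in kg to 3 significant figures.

35.9 kg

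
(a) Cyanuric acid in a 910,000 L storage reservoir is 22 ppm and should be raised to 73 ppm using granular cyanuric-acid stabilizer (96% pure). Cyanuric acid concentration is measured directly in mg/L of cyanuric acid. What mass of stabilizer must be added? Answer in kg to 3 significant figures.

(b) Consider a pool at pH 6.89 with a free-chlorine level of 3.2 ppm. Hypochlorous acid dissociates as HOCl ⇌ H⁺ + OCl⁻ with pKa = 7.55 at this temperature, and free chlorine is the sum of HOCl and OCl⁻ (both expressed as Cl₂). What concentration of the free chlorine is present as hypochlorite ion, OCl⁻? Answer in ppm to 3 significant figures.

(a) CYA to add: (73 − 22) = 51 mg/L × 910,000 L = 46,410 g cyanuric acid.
(a) At 96% purity: 46,410 / 0.96 = 48,340 g product.

(b) [OCl⁻]/[HOCl] = 10^(pH − pKa) = 10^(6.89 − 7.55) = 10^-0.66 = 0.2188.
(b) Fraction as HOCl = 1 / (1 + 0.2188) = 0.8205.
(b) OCl⁻ = (1 − 0.8205) × 3.2 ppm = 0.5744 ppm.

(a) 48.3 kg; (b) 0.574 ppm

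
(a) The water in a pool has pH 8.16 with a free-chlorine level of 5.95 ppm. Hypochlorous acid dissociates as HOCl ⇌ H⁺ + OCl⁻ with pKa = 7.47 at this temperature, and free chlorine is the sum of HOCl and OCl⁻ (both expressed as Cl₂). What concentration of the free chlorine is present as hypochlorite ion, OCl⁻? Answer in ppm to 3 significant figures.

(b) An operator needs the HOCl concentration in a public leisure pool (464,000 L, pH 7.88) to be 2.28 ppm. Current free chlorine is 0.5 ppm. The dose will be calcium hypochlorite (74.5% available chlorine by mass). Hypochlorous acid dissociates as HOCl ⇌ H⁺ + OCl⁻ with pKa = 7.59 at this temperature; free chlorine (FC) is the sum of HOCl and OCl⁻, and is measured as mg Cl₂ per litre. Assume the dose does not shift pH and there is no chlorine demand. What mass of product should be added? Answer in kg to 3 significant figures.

(a) [OCl⁻]/[HOCl] = 10^(pH − pKa) = 10^(8.16 − 7.47) = 10^0.69 = 4.898.
(a) Fraction as HOCl = 1 / (1 + 4.898) = 0.1696.
(a) OCl⁻ = (1 − 0.1696) × 5.95 ppm = 4.941 ppm.

(b) [OCl⁻]/[HOCl] = 10^(pH − pKa) = 10^(7.88 − 7.59) = 1.95; fraction as HOCl = 1/(1 + 1.95) = 0.339.
(b) Free chlorine required for 2.28 ppm HOCl: 2.28 / 0.339 = 6.726 ppm.
(b) FC to add: 6.726 − 0.5 = 6.226 mg/L as Cl₂.
(b) Cl₂ equivalent: 6.226 mg/L × 464,000 L = 2889 g.
(b) Product at 74.5% available Cl: 2889 / 0.745 = 3877 g.

(a) 4.94 ppm; (b) 3.88 kg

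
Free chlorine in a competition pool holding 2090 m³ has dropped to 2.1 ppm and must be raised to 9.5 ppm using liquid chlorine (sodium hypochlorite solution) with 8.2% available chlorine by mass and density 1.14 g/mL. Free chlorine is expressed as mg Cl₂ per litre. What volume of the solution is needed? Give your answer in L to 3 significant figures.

Volume: 2090 m³ = 2,090,000 L.
Chlorine deficit: 9.5 − 2.1 = 7.4 ppm = 7.4 mg/L as Cl₂.
Cl₂ equivalent needed: 7.4 mg/L × 2,090,000 L = 15,470,000 mg = 15,470 g.
Product at 8.2% available chlorine: 15,470 / 0.082 = 188,600 g.
Volume at density 1.14 g/mL: 188,600 g ÷ 1.14 g/mL = 165,400 mL.

165 L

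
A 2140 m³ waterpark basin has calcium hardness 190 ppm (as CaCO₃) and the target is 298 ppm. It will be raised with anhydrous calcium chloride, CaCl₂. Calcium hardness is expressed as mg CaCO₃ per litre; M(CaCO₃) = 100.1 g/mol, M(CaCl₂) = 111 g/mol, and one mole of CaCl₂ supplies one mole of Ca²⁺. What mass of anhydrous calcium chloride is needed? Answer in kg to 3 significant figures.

256 kg

Volume: 2140 m³ = 2,140,000 L.
Hardness to add: (298 − 190) = 108 mg/L as CaCO₃ × 2,140,000 L = 231,100 g as CaCO₃.
Moles of Ca²⁺ (1 mol Ca²⁺ ≡ 1 mol CaCO₃): 231,100 / 100.1 g/mol = 2309 mol.
Mass of CaCl₂: 2309 × 111 = 256,300 g.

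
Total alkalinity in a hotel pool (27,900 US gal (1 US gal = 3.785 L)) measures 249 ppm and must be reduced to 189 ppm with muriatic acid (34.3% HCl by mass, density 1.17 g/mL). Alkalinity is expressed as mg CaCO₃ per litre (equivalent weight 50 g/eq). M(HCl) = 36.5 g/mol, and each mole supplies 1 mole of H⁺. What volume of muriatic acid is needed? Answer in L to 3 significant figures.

11.5 L

Volume: 27,900 US gal × 3.785 L/gal = 105,602 L.
Alkalinity to neutralize: (249 − 189) = 60 mg/L as CaCO₃ × 105,602 L = 6336 g as CaCO₃.
Equivalents of H⁺ required: 6336 ÷ 50 g/eq = 126.7 eq = 126.7 mol HCl.
Mass of HCl: 126.7 × 36.5 = 4625 g.
Mass of 34.3% solution: 4625 / 0.343 = 13,480 g.
Volume: 13,480 g ÷ 1.17 g/mL = 11,530 mL.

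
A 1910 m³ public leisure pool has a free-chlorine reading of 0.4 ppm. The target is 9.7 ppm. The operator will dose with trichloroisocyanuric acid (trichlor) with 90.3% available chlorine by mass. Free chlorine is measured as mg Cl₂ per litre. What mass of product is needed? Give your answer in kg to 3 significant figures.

19.7 kg

Volume: 1910 m³ = 1,910,000 L.
Chlorine deficit: 9.7 − 0.4 = 9.3 ppm = 9.3 mg/L as Cl₂.
Cl₂ equivalent needed: 9.3 mg/L × 1,910,000 L = 17,760,000 mg = 17,760 g.
Product at 90.3% available chlorine: 17,760 / 0.903 = 19,670 g.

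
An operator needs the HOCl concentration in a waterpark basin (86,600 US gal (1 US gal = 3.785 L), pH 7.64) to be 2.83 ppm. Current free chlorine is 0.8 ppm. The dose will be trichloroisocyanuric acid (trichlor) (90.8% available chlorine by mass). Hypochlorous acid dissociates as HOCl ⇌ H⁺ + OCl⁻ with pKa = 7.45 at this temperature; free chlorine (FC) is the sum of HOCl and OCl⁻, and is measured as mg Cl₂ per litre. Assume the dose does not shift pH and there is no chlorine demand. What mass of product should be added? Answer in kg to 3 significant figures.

Volume: 86,600 US gal × 3.785 L/gal = 327,781 L.
[OCl⁻]/[HOCl] = 10^(pH − pKa) = 10^(7.64 − 7.45) = 1.549; fraction as HOCl = 1/(1 + 1.549) = 0.3923.
Free chlorine required for 2.83 ppm HOCl: 2.83 / 0.3923 = 7.213 ppm.
FC to add: 7.213 − 0.8 = 6.413 mg/L as Cl₂.
Cl₂ equivalent: 6.413 mg/L × 327,781 L = 2102 g.
Product at 90.8% available Cl: 2102 / 0.908 = 2315 g.

2.32 kg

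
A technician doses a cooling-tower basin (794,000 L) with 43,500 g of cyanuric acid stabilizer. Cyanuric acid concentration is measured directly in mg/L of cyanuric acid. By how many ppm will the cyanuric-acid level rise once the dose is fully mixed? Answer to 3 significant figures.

Rise: 43,500 g / 794,000 L × 1000 = 54.79 mg/L.

54.8 ppm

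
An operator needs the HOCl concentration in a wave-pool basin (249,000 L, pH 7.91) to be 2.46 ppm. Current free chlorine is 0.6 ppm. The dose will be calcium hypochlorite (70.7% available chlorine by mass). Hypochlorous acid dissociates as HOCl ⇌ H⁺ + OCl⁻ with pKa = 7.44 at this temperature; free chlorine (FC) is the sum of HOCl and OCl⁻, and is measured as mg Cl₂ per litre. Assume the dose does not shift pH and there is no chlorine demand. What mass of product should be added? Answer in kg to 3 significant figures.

3.21 kg

[OCl⁻]/[HOCl] = 10^(pH − pKa) = 10^(7.91 − 7.44) = 2.951; fraction as HOCl = 1/(1 + 2.951) = 0.2531.
Free chlorine required for 2.46 ppm HOCl: 2.46 / 0.2531 = 9.72 ppm.
FC to add: 9.72 − 0.6 = 9.12 mg/L as Cl₂.
Cl₂ equivalent: 9.12 mg/L × 249,000 L = 2271 g.
Product at 70.7% available Cl: 2271 / 0.707 = 3212 g.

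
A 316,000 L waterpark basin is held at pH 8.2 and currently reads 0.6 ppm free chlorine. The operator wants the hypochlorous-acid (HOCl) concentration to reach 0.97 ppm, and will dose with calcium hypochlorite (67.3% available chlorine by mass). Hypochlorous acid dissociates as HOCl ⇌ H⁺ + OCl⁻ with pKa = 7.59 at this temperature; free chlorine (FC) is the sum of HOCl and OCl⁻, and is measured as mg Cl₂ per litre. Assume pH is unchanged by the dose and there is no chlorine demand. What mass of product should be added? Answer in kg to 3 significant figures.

[OCl⁻]/[HOCl] = 10^(pH − pKa) = 10^(8.2 − 7.59) = 4.074; fraction as HOCl = 1/(1 + 4.074) = 0.1971.
Free chlorine required for 0.97 ppm HOCl: 0.97 / 0.1971 = 4.922 ppm.
FC to add: 4.922 − 0.6 = 4.322 mg/L as Cl₂.
Cl₂ equivalent: 4.322 mg/L × 316,000 L = 1366 g.
Product at 67.3% available Cl: 1366 / 0.673 = 2029 g.

2.03 kg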